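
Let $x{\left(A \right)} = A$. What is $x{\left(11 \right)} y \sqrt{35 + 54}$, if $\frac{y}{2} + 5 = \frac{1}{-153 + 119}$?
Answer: $- \frac{1881 \sqrt{89}}{17} \approx -1043.8$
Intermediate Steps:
$y = - \frac{171}{17}$ ($y = -10 + \frac{2}{-153 + 119} = -10 + \frac{2}{-34} = -10 + 2 \left(- \frac{1}{34}\right) = -10 - \frac{1}{17} = - \frac{171}{17} \approx -10.059$)
$x{\left(11 \right)} y \sqrt{35 + 54} = 11 \left(- \frac{171}{17}\right) \sqrt{35 + 54} = - \frac{1881 \sqrt{89}}{17}$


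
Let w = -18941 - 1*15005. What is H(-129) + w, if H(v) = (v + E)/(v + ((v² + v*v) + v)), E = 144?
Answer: -373677563/11008 ≈ -33946.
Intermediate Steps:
w = -33946 (w = -18941 - 15005 = -33946)
H(v) = (144 + v)/(2*v + 2*v²) (H(v) = (v + 144)/(v + ((v² + v*v) + v)) = (144 + v)/(v + ((v² + v²) + v)) = (144 + v)/(v + (2*v² + v)) = (144 + v)/(v + (v + 2*v²)) = (144 + v)/(2*v + 2*v²))
H(-129) + w = (½)*(144 - 129)/(-129*(1 - 129)) - 33946 = (½)*(-1/129)*15/(-128) - 33946 = (½)*(-1/129)*(-1/128)*15 - 33946 = 5/11008 - 33946 = -373677563/11008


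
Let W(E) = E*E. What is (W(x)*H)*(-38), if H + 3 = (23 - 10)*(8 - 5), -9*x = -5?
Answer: -3800/9 ≈ -422.22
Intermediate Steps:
x = 5/9 (x = -1/9*(-5) = 5/9 ≈ 0.55556)
W(E) = E**2
H = 36 (H = -3 + (23 - 10)*(8 - 5) = -3 + 13*3 = -3 + 39 = 36)
(W(x)*H)*(-38) = ((5/9)**2*36)*(-38) = ((25/81)*36)*(-38) = (100/9)*(-38) = -3800/9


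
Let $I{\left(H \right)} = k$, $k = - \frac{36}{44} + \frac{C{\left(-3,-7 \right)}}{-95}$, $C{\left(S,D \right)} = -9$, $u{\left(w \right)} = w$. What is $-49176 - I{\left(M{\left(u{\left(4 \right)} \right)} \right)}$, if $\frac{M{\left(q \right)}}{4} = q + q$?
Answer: $- \frac{51388164}{1045} \approx -49175.0$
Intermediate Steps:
$M{\left(q \right)} = 8 q$ ($M{\left(q \right)} = 4 \left(q + q\right) = 4 \cdot 2 q = 8 q$)
$k = - \frac{756}{1045}$ ($k = - \frac{36}{44} - \frac{9}{-95} = \left(-36\right) \frac{1}{44} - - \frac{9}{95} = - \frac{9}{11} + \frac{9}{95} = - \frac{756}{1045} \approx -0.72344$)
$I{\left(H \right)} = - \frac{756}{1045}$
$-49176 - I{\left(M{\left(u{\left(4 \right)} \right)} \right)} = -49176 - - \frac{756}{1045} = -49176 + \frac{756}{1045} = - \frac{51388164}{1045}$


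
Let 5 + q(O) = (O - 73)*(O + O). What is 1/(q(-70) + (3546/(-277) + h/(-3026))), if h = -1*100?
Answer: 419101/8382955267 ≈ 4.9994e-5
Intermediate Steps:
q(O) = -5 + 2*O*(-73 + O) (q(O) = -5 + (O - 73)*(O + O) = -5 + (-73 + O)*(2*O) = -5 + 2*O*(-73 + O))
h = -100
1/(q(-70) + (3546/(-277) + h/(-3026))) = 1/((-5 - 146*(-70) + 2*(-70)²) + (3546/(-277) - 100/(-3026))) = 1/((-5 + 10220 + 2*4900) + (3546*(-1/277) - 100*(-1/3026))) = 1/((-5 + 10220 + 9800) + (-3546/277 + 50/1513)) = 1/(20015 - 5351248/419101) = 1/(8382955267/419101) = 419101/8382955267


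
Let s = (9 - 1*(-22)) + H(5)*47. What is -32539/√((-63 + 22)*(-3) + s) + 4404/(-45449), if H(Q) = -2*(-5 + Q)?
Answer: -4404/45449 - 32539*√154/154 ≈ -2622.2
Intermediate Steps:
H(Q) = 10 - 2*Q
s = 31 (s = (9 - 1*(-22)) + (10 - 2*5)*47 = (9 + 22) + (10 - 10)*47 = 31 + 0*47 = 31 + 0 = 31)
-32539/√((-63 + 22)*(-3) + s) + 4404/(-45449) = -32539/√((-63 + 22)*(-3) + 31) + 4404/(-45449) = -32539/√(-41*(-3) + 31) + 4404*(-1/45449) = -32539/√(123 + 31) - 4404/45449 = -32539*√154/154 - 4404/45449 = -4404/45449 - 32539*√154/154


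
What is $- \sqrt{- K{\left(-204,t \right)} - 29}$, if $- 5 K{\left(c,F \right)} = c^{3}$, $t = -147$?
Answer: $- \frac{i \sqrt{42449045}}{5} \approx - 1303.1 i$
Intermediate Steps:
$K{\left(c,F \right)} = - \frac{c^{3}}{5}$
$- \sqrt{- K{\left(-204,t \right)} - 29} = - \sqrt{- \frac{\left(-1\right) \left(-204\right)^{3}}{5} - 29} = - \sqrt{- \frac{\left(-1\right) \left(-8489664\right)}{5} - 29} = - \sqrt{\left(-1\right) \frac{8489664}{5} - 29} = - \sqrt{- \frac{8489664}{5} - 29} = - \sqrt{- \frac{8489809}{5}} = - \frac{i \sqrt{42449045}}{5}$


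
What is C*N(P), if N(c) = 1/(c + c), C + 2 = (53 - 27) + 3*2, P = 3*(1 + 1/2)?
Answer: 10/3 ≈ 3.3333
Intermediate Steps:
P = 9/2 (P = 3*(1 + 1/2) = 3*(3/2) = 9/2 ≈ 4.5000)
C = 30 (C = -2 + ((53 - 27) + 3*2) = -2 + (26 + 6) = -2 + 32 = 30)
N(c) = 1/(2*c)
C*N(P) = 30*(1/(2*(9/2))) = 30*((1/2)*(2/9)) = 30*(1/9) = 10/3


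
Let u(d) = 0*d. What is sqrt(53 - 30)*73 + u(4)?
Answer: 73*sqrt(23) ≈ 350.10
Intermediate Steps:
u(d) = 0
sqrt(53 - 30)*73 + u(4) = sqrt(53 - 30)*73 + 0 = sqrt(23)*73 + 0 = 73*sqrt(23) + 0 = 73*sqrt(23)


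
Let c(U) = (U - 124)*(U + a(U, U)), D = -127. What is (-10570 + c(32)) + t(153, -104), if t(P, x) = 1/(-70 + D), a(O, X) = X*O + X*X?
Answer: -39780211/197 ≈ -2.0193e+5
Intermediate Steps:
a(O, X) = X² + O*X (a(O, X) = O*X + X² = X² + O*X)
t(P, x) = -1/197 (t(P, x) = 1/(-70 - 127) = 1/(-197) = -1/197)
c(U) = (-124 + U)*(U + 2*U²) (c(U) = (U - 124)*(U + U*(U + U)) = (-124 + U)*(U + U*(2*U)) = (-124 + U)*(U + 2*U²))
(-10570 + c(32)) + t(153, -104) = (-10570 + 32*(-124 - 247*32 + 2*32²)) - 1/197 = (-10570 + 32*(-124 - 7904 + 2*1024)) - 1/197 = (-10570 + 32*(-124 - 7904 + 2048)) - 1/197 = (-10570 + 32*(-5980)) - 1/197 = (-10570 - 191360) - 1/197 = -201930 - 1/197 = -39780211/197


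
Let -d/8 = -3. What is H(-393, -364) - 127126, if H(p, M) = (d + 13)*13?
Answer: -126645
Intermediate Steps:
d = 24 (d = -8*(-3) = 24)
H(p, M) = 481 (H(p, M) = (24 + 13)*13 = 37*13 = 481)
H(-393, -364) - 127126 = 481 - 127126 = -126645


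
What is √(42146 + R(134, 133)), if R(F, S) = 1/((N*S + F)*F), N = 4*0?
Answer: 3*√84085953/134 ≈ 205.29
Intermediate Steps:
N = 0
R(F, S) = F⁻² (R(F, S) = 1/((0*S + F)*F) = 1/((0 + F)*F) = 1/(F*F) = 1/(F²) = F⁻²)
√(42146 + R(134, 133)) = √(42146 + 134⁻²) = √(42146 + 1/17956) = √(756773577/17956) = 3*√84085953/134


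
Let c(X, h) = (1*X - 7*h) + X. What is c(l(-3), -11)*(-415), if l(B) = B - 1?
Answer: -28635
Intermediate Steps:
l(B) = -1 + B
c(X, h) = -7*h + 2*X (c(X, h) = (X - 7*h) + X = -7*h + 2*X)
c(l(-3), -11)*(-415) = (-7*(-11) + 2*(-1 - 3))*(-415) = (77 + 2*(-4))*(-415) = (77 - 8)*(-415) = 69*(-415) = -28635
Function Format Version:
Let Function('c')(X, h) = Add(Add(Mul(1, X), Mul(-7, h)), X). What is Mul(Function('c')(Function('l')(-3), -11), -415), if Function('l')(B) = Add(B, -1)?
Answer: -28635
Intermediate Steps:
Function('l')(B) = Add(-1, B)
Function('c')(X, h) = Add(Mul(-7, h), Mul(2, X)) (Function('c')(X, h) = Add(Add(X, Mul(-7, h)), X) = Add(Mul(-7, h), Mul(2, X)))
Mul(Function('c')(Function('l')(-3), -11), -415) = Mul(Add(Mul(-7, -11), Mul(2, Add(-1, -3))), -415) = Mul(Add(77, Mul(2, -4)), -415) = Mul(Add(77, -8), -415) = Mul(69, -415) = -28635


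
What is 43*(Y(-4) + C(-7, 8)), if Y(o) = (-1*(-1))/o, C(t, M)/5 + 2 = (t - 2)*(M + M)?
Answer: -125603/4 ≈ -31401.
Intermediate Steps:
C(t, M) = -10 + 10*M*(-2 + t) (C(t, M) = -10 + 5*((t - 2)*(M + M)) = -10 + 5*((-2 + t)*(2*M)) = -10 + 5*(2*M*(-2 + t)) = -10 + 10*M*(-2 + t))
Y(o) = 1/o
43*(Y(-4) + C(-7, 8)) = 43*(1/(-4) + (-10 - 20*8 + 10*8*(-7))) = 43*(-1/4 + (-10 - 160 - 560)) = 43*(-1/4 - 730) = 43*(-2921/4) = -125603/4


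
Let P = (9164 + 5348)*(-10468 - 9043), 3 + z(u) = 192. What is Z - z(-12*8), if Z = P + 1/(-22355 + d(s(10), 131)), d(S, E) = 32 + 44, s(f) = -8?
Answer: -6308161188060/22279 ≈ -2.8314e+8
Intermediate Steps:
d(S, E) = 76
z(u) = 189 (z(u) = -3 + 192 = 189)
P = -283143632 (P = 14512*(-19511) = -283143632)
Z = -6308156977329/22279 (Z = -283143632 + 1/(-22355 + 76) = -283143632 + 1/(-22279) = -283143632 - 1/22279 = -6308156977329/22279 ≈ -2.8314e+8)
Z - z(-12*8) = -6308156977329/22279 - 1*189 = -6308156977329/22279 - 189 = -6308161188060/22279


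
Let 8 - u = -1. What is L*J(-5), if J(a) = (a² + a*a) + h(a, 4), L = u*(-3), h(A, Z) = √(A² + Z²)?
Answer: -1350 - 27*√41 ≈ -1522.9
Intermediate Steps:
u = 9 (u = 8 - 1*(-1) = 8 + 1 = 9)
L = -27 (L = 9*(-3) = -27)
J(a) = √(16 + a²) + 2*a² (J(a) = (a² + a*a) + √(a² + 4²) = (a² + a²) + √(a² + 16) = 2*a² + √(16 + a²) = √(16 + a²) + 2*a²)
L*J(-5) = -27*(√(16 + (-5)²) + 2*(-5)²) = -27*(√(16 + 25) + 2*25) = -27*(√41 + 50) = -27*(50 + √41) = -1350 - 27*√41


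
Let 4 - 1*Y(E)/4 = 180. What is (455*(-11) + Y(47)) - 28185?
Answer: -33894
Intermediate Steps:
Y(E) = -704 (Y(E) = 16 - 4*180 = 16 - 720 = -704)
(455*(-11) + Y(47)) - 28185 = (455*(-11) - 704) - 28185 = (-5005 - 704) - 28185 = -5709 - 28185 = -33894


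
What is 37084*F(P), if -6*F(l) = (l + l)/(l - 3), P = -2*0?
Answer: 0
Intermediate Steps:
P = 0
F(l) = -l/(3*(-3 + l)) (F(l) = -(l + l)/(6*(l - 3)) = -2*l/(6*(-3 + l)) = -l/(3*(-3 + l)))
37084*F(P) = 37084*(-1*0/(-9 + 3*0)) = 37084*(-1*0/(-9 + 0)) = 37084*(-1*0/(-9)) = 37084*(-1*0*(-1/9)) = 37084*0 = 0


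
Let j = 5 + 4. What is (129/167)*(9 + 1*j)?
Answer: 2322/167 ≈ 13.904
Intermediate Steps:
j = 9
(129/167)*(9 + 1*j) = (129/167)*(9 + 1*9) = (129*(1/167))*(9 + 9) = (129/167)*18 = 2322/167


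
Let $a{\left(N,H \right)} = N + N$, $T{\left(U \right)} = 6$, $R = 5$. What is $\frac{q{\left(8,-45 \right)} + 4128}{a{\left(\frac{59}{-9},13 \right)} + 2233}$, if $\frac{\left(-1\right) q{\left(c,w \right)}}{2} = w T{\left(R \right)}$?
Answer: $\frac{42012}{19979} \approx 2.1028$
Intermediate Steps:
$a{\left(N,H \right)} = 2 N$
$q{\left(c,w \right)} = - 12 w$ ($q{\left(c,w \right)} = - 2 w 6 = - 2 \cdot 6 w = - 12 w$)
$\frac{q{\left(8,-45 \right)} + 4128}{a{\left(\frac{59}{-9},13 \right)} + 2233} = \frac{\left(-12\right) \left(-45\right) + 4128}{2 \frac{59}{-9} + 2233} = \frac{540 + 4128}{2 \cdot 59 \left(- \frac{1}{9}\right) + 2233} = \frac{4668}{2 \left(- \frac{59}{9}\right) + 2233} = \frac{4668}{- \frac{118}{9} + 2233} = \frac{4668}{\frac{19979}{9}} = 4668 \cdot \frac{9}{19979} = \frac{42012}{19979}$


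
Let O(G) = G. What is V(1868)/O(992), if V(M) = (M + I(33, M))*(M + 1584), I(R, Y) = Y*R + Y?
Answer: 14105735/62 ≈ 2.2751e+5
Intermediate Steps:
I(R, Y) = Y + R*Y (I(R, Y) = R*Y + Y = Y + R*Y)
V(M) = 35*M*(1584 + M) (V(M) = (M + M*(1 + 33))*(M + 1584) = (M + M*34)*(1584 + M) = (M + 34*M)*(1584 + M) = (35*M)*(1584 + M) = 35*M*(1584 + M))
V(1868)/O(992) = (35*1868*(1584 + 1868))/992 = (35*1868*3452)*(1/992) = 225691760*(1/992) = 14105735/62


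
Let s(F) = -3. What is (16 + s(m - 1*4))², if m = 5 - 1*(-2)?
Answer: 169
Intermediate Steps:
m = 7 (m = 5 + 2 = 7)
(16 + s(m - 1*4))² = (16 - 3)² = 13² = 169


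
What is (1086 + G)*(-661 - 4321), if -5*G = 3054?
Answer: -11837232/5 ≈ -2.3674e+6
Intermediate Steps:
G = -3054/5 (G = -⅕*3054 = -3054/5 ≈ -610.80)
(1086 + G)*(-661 - 4321) = (1086 - 3054/5)*(-661 - 4321) = (2376/5)*(-4982) = -11837232/5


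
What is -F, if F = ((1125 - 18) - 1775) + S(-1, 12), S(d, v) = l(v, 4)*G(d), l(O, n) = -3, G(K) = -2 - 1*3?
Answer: 653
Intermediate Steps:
G(K) = -5 (G(K) = -2 - 3 = -5)
S(d, v) = 15 (S(d, v) = -3*(-5) = 15)
F = -653 (F = ((1125 - 18) - 1775) + 15 = (1107 - 1775) + 15 = -668 + 15 = -653)
-F = -1*(-653) = 653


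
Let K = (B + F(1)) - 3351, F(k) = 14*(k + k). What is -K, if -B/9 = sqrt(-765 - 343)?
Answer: 3323 + 18*I*sqrt(277) ≈ 3323.0 + 299.58*I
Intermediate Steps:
F(k) = 28*k (F(k) = 14*(2*k) = 28*k)
B = -18*I*sqrt(277) (B = -9*sqrt(-765 - 343) = -18*I*sqrt(277) ≈ -299.58*I)
K = -3323 - 18*I*sqrt(277) (K = (-18*I*sqrt(277) + 28*1) - 3351 = (-18*I*sqrt(277) + 28) - 3351 = (28 - 18*I*sqrt(277)) - 3351 = -3323 - 18*I*sqrt(277) ≈ -3323.0 - 299.58*I)
-K = -(-3323 - 18*I*sqrt(277)) = 3323 + 18*I*sqrt(277)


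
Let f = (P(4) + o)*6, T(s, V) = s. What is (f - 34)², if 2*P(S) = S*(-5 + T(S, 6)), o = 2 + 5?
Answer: 16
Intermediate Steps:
o = 7
P(S) = S*(-5 + S)/2 (P(S) = (S*(-5 + S))/2 = S*(-5 + S)/2)
f = 30 (f = ((½)*4*(-5 + 4) + 7)*6 = ((½)*4*(-1) + 7)*6 = (-2 + 7)*6 = 5*6 = 30)
(f - 34)² = (30 - 34)² = (-4)² = 16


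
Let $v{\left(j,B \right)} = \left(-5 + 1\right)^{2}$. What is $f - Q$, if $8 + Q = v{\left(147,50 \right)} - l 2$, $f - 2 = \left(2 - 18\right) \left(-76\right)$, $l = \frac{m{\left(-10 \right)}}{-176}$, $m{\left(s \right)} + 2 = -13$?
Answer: $\frac{106495}{88} \approx 1210.2$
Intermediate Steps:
$m{\left(s \right)} = -15$ ($m{\left(s \right)} = -2 - 13 = -15$)
$l = \frac{15}{176}$ ($l = - \frac{15}{-176} = \left(-15\right) \left(- \frac{1}{176}\right) = \frac{15}{176} \approx 0.085227$)
$v{\left(j,B \right)} = 16$ ($v{\left(j,B \right)} = \left(-4\right)^{2} = 16$)
$f = 1218$ ($f = 2 + \left(2 - 18\right) \left(-76\right) = 2 - -1216 = 2 + 1216 = 1218$)
$Q = \frac{689}{88}$ ($Q = -8 + \left(16 - \frac{15}{176} \cdot 2\right) = -8 + \left(16 - \frac{15}{88}\right) = -8 + \frac{1393}{88} = \frac{689}{88} \approx 7.8295$)
$f - Q = 1218 - \frac{689}{88} = \frac{106495}{88}$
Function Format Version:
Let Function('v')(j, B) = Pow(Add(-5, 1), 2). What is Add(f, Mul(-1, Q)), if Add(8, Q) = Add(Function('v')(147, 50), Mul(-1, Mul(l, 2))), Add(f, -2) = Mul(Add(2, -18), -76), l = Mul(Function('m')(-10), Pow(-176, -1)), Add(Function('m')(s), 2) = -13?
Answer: Rational(106495, 88) ≈ 1210.2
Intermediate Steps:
Function('m')(s) = -15 (Function('m')(s) = Add(-2, -13) = -15)
l = Rational(15, 176) (l = Mul(-15, Pow(-176, -1)) = Mul(-15, Rational(-1, 176)) = Rational(15, 176) ≈ 0.085227)
Function('v')(j, B) = 16 (Function('v')(j, B) = Pow(-4, 2) = 16)
f = 1218 (f = Add(2, Mul(Add(2, -18), -76)) = Add(2, Mul(-16, -76)) = Add(2, 1216) = 1218)
Q = Rational(689, 88) (Q = Add(-8, Add(16, Mul(-1, Mul(Rational(15, 176), 2)))) = Add(-8, Add(16, Mul(-1, Rational(15, 88)))) = Add(-8, Add(16, Rational(-15, 88))) = Add(-8, Rational(1393, 88)) = Rational(689, 88) ≈ 7.8295)
Add(f, Mul(-1, Q)) = Add(1218, Mul(-1, Rational(689, 88))) = Add(1218, Rational(-689, 88)) = Rational(106495, 88)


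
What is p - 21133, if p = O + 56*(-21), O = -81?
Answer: -22390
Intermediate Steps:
p = -1257 (p = -81 + 56*(-21) = -81 - 1176 = -1257)
p - 21133 = -1257 - 21133 = -22390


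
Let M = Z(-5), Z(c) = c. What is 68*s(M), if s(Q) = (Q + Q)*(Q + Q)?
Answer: 6800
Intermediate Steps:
M = -5
s(Q) = 4*Q² (s(Q) = (2*Q)*(2*Q) = 4*Q²)
68*s(M) = 68*(4*(-5)²) = 68*(4*25) = 68*100 = 6800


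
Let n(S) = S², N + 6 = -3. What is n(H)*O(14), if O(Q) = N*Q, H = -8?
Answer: -8064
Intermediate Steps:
N = -9 (N = -6 - 3 = -9)
O(Q) = -9*Q
n(H)*O(14) = (-8)²*(-9*14) = 64*(-126) = -8064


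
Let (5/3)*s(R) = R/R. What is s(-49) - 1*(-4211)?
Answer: 21058/5 ≈ 4211.6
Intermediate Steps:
s(R) = 3/5 (s(R) = 3*(R/R)/5 = (3/5)*1 = 3/5)
s(-49) - 1*(-4211) = 3/5 - 1*(-4211) = 3/5 + 4211 = 21058/5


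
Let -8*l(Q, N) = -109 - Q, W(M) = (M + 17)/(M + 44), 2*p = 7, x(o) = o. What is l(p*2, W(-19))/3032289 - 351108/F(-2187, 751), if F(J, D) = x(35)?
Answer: -2129321851409/212260230 ≈ -10032.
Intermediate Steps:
F(J, D) = 35
p = 7/2 (p = (½)*7 = 7/2 ≈ 3.5000)
W(M) = (17 + M)/(44 + M)
l(Q, N) = 109/8 + Q/8 (l(Q, N) = -(-109 - Q)/8 = 109/8 + Q/8)
l(p*2, W(-19))/3032289 - 351108/F(-2187, 751) = (109/8 + ((7/2)*2)/8)/3032289 - 351108/35 = (109/8 + (⅛)*7)*(1/3032289) - 351108*1/35 = (109/8 + 7/8)*(1/3032289) - 351108/35 = (29/2)*(1/3032289) - 351108/35 = 29/6064578 - 351108/35 = -2129321851409/212260230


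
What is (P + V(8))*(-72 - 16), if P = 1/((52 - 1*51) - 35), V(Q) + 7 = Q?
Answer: -1452/17 ≈ -85.412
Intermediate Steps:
V(Q) = -7 + Q
P = -1/34 (P = 1/((52 - 51) - 35) = 1/(1 - 35) = 1/(-34) = -1/34 ≈ -0.029412)
(P + V(8))*(-72 - 16) = (-1/34 + (-7 + 8))*(-72 - 16) = (-1/34 + 1)*(-88) = (33/34)*(-88) = -1452/17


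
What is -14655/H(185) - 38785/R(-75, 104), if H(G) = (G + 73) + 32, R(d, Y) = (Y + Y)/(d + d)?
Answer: 84204963/3016 ≈ 27919.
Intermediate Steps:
R(d, Y) = Y/d (R(d, Y) = (2*Y)/((2*d)) = (2*Y)*(1/(2*d)) = Y/d)
H(G) = 105 + G (H(G) = (73 + G) + 32 = 105 + G)
-14655/H(185) - 38785/R(-75, 104) = -14655/(105 + 185) - 38785/(104/(-75)) = -14655/290 - 38785/(104*(-1/75)) = -14655*1/290 - 38785/(-104/75) = -2931/58 - 38785*(-75/104) = -2931/58 + 2908875/104 = 84204963/3016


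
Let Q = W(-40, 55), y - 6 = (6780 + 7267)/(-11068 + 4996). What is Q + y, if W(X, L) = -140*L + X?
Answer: -4270445/552 ≈ -7736.3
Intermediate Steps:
y = 2035/552 (y = 6 + (6780 + 7267)/(-11068 + 4996) = 6 + 14047/(-6072) = 6 + 14047*(-1/6072) = 6 - 1277/552 = 2035/552 ≈ 3.6866)
W(X, L) = X - 140*L
Q = -7740 (Q = -40 - 140*55 = -40 - 7700 = -7740)
Q + y = -7740 + 2035/552 = -4270445/552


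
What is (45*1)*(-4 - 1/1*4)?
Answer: -360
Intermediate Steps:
(45*1)*(-4 - 1/1*4) = 45*(-4 - 1*1*4) = 45*(-4 - 1*4) = 45*(-4 - 4) = 45*(-8) = -360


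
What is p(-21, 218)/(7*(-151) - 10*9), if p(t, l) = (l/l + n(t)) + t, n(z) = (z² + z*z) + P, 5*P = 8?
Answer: -4318/5735 ≈ -0.75292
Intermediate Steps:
P = 8/5 (P = (⅕)*8 = 8/5 ≈ 1.6000)
n(z) = 8/5 + 2*z² (n(z) = (z² + z*z) + 8/5 = (z² + z²) + 8/5 = 2*z² + 8/5 = 8/5 + 2*z²)
p(t, l) = 13/5 + t + 2*t² (p(t, l) = (l/l + (8/5 + 2*t²)) + t = (1 + (8/5 + 2*t²)) + t = (13/5 + 2*t²) + t = 13/5 + t + 2*t²)
p(-21, 218)/(7*(-151) - 10*9) = (13/5 - 21 + 2*(-21)²)/(7*(-151) - 10*9) = (13/5 - 21 + 2*441)/(-1057 - 90) = (13/5 - 21 + 882)/(-1147) = (4318/5)*(-1/1147) = -4318/5735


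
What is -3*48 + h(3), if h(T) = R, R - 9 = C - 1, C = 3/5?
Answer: -677/5 ≈ -135.40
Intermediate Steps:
C = ⅗ (C = 3*(⅕) = ⅗ ≈ 0.60000)
R = 43/5 (R = 9 + (⅗ - 1) = 9 - ⅖ = 43/5 ≈ 8.6000)
h(T) = 43/5
-3*48 + h(3) = -3*48 + 43/5 = -144 + 43/5 = -677/5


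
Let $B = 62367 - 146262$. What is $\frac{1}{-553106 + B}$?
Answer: $- \frac{1}{637001} \approx -1.5699 \cdot 10^{-6}$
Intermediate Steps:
$B = -83895$ ($B = 62367 - 146262 = -83895$)
$\frac{1}{-553106 + B} = \frac{1}{-553106 - 83895} = \frac{1}{-637001} = - \frac{1}{637001}$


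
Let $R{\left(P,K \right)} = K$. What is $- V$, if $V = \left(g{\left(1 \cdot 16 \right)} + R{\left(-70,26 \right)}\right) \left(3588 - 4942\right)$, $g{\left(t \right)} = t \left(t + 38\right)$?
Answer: $1205060$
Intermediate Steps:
$g{\left(t \right)} = t \left(38 + t\right)$
$V = -1205060$ ($V = \left(1 \cdot 16 \left(38 + 1 \cdot 16\right) + 26\right) \left(3588 - 4942\right) = \left(16 \left(38 + 16\right) + 26\right) \left(-1354\right) = \left(16 \cdot 54 + 26\right) \left(-1354\right) = \left(864 + 26\right) \left(-1354\right) = 890 \left(-1354\right) = -1205060$)
$- V = \left(-1\right) \left(-1205060\right) = 1205060$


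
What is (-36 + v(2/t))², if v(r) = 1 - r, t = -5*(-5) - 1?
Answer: 177241/144 ≈ 1230.8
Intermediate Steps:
t = 24 (t = 25 - 1 = 24)
(-36 + v(2/t))² = (-36 + (1 - 2/24))² = (-36 + (1 - 1*1/12))² = (-36 + (1 - 1/12))² = (-36 + 11/12)² = (-421/12)² = 177241/144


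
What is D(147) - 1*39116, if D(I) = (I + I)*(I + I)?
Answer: 47320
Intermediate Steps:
D(I) = 4*I**2 (D(I) = (2*I)*(2*I) = 4*I**2)
D(147) - 1*39116 = 4*147**2 - 1*39116 = 4*21609 - 39116 = 86436 - 39116 = 47320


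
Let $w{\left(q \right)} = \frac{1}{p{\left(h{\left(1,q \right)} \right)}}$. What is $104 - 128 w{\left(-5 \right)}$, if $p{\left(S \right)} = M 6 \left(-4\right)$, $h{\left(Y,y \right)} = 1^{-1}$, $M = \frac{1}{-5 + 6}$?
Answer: $\frac{328}{3} \approx 109.33$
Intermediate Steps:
$M = 1$ ($M = 1^{-1} = 1$)
$h{\left(Y,y \right)} = 1$
$p{\left(S \right)} = -24$ ($p{\left(S \right)} = 1 \cdot 6 \left(-4\right) = 6 \left(-4\right) = -24$)
$w{\left(q \right)} = - \frac{1}{24}$ ($w{\left(q \right)} = \frac{1}{-24} = - \frac{1}{24}$)
$104 - 128 w{\left(-5 \right)} = 104 - - \frac{16}{3} = 104 + \frac{16}{3} = \frac{328}{3}$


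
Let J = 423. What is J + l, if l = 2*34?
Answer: 491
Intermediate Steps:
l = 68
J + l = 423 + 68 = 491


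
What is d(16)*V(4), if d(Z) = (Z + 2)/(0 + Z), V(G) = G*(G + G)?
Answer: 36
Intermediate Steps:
V(G) = 2*G² (V(G) = G*(2*G) = 2*G²)
d(Z) = (2 + Z)/Z
d(16)*V(4) = ((2 + 16)/16)*(2*4²) = ((1/16)*18)*(2*16) = (9/8)*32 = 36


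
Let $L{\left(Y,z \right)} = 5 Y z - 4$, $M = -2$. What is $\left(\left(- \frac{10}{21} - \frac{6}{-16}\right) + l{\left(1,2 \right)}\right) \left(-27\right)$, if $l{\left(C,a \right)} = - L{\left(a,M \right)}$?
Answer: $- \frac{36135}{56} \approx -645.27$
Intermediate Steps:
$L{\left(Y,z \right)} = -4 + 5 Y z$ ($L{\left(Y,z \right)} = 5 Y z - 4 = -4 + 5 Y z$)
$l{\left(C,a \right)} = 4 + 10 a$ ($l{\left(C,a \right)} = - (-4 + 5 a \left(-2\right)) = - (-4 - 10 a) = 4 + 10 a$)
$\left(\left(- \frac{10}{21} - \frac{6}{-16}\right) + l{\left(1,2 \right)}\right) \left(-27\right) = \left(\left(- \frac{10}{21} - \frac{6}{-16}\right) + \left(4 + 10 \cdot 2\right)\right) \left(-27\right) = \left(\left(\left(-10\right) \frac{1}{21} - - \frac{3}{8}\right) + \left(4 + 20\right)\right) \left(-27\right) = \left(\left(- \frac{10}{21} + \frac{3}{8}\right) + 24\right) \left(-27\right) = \left(- \frac{17}{168} + 24\right) \left(-27\right) = \frac{4015}{168} \left(-27\right) = - \frac{36135}{56}$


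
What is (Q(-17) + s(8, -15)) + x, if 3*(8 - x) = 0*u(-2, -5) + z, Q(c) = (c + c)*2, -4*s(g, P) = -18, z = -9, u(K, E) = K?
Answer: -105/2 ≈ -52.500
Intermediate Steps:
s(g, P) = 9/2 (s(g, P) = -¼*(-18) = 9/2)
Q(c) = 4*c (Q(c) = (2*c)*2 = 4*c)
x = 11 (x = 8 - (0*(-2) - 9)/3 = 8 - (0 - 9)/3 = 8 - ⅓*(-9) = 8 + 3 = 11)
(Q(-17) + s(8, -15)) + x = (4*(-17) + 9/2) + 11 = (-68 + 9/2) + 11 = -127/2 + 11 = -105/2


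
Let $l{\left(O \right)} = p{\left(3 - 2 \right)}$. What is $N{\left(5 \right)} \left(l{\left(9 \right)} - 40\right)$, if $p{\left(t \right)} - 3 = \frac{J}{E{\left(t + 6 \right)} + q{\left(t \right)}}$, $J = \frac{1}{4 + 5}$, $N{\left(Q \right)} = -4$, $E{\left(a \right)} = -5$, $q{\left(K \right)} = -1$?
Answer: $\frac{3998}{27} \approx 148.07$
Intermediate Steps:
$J = \frac{1}{9} \approx 0.11111$
$p{\left(t \right)} = \frac{161}{54}$ ($p{\left(t \right)} = 3 + \frac{1}{9 \left(-5 - 1\right)} = 3 + \frac{1}{9 \left(-6\right)} = 3 + \frac{1}{9} \left(- \frac{1}{6}\right) = 3 - \frac{1}{54} = \frac{161}{54}$)
$l{\left(O \right)} = \frac{161}{54}$
$N{\left(5 \right)} \left(l{\left(9 \right)} - 40\right) = - 4 \left(\frac{161}{54} - 40\right) = \left(-4\right) \left(- \frac{1999}{54}\right) = \frac{3998}{27}$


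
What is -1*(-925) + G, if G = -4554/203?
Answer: 183221/203 ≈ 902.57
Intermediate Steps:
G = -4554/203 (G = -4554*1/203 = -4554/203 ≈ -22.434)
-1*(-925) + G = -1*(-925) - 4554/203 = 925 - 4554/203 = 183221/203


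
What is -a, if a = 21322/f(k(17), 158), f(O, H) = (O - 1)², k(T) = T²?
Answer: -10661/41472 ≈ -0.25706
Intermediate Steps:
f(O, H) = (-1 + O)²
a = 10661/41472 (a = 21322/((-1 + 17²)²) = 21322/((-1 + 289)²) = 21322/(288²) = 21322/82944 = 21322*(1/82944) = 10661/41472 ≈ 0.25706)
-a = -1*10661/41472 = -10661/41472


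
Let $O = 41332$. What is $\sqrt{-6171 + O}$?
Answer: $\sqrt{35161} \approx 187.51$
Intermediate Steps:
$\sqrt{-6171 + O} = \sqrt{-6171 + 41332} = \sqrt{35161}$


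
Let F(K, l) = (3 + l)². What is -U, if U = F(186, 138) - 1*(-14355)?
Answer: -34236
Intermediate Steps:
U = 34236 (U = (3 + 138)² - 1*(-14355) = 141² + 14355 = 19881 + 14355 = 34236)
-U = -1*34236 = -34236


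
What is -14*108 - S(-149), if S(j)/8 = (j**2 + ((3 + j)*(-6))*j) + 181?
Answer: 863624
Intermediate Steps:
S(j) = 1448 + 8*j**2 + 8*j*(-18 - 6*j) (S(j) = 8*((j**2 + ((3 + j)*(-6))*j) + 181) = 8*((j**2 + (-18 - 6*j)*j) + 181) = 8*((j**2 + j*(-18 - 6*j)) + 181) = 8*(181 + j**2 + j*(-18 - 6*j)) = 1448 + 8*j**2 + 8*j*(-18 - 6*j))
-14*108 - S(-149) = -14*108 - (1448 - 144*(-149) - 40*(-149)**2) = -1512 - (1448 + 21456 - 40*22201) = -1512 - (1448 + 21456 - 888040) = -1512 - 1*(-865136) = -1512 + 865136 = 863624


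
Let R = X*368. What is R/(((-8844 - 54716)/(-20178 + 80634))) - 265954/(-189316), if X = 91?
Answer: -64565853053/2027110 ≈ -31851.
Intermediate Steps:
R = 33488 (R = 91*368 = 33488)
R/(((-8844 - 54716)/(-20178 + 80634))) - 265954/(-189316) = 33488/(((-8844 - 54716)/(-20178 + 80634))) - 265954/(-189316) = 33488/((-63560/60456)) - 265954*(-1/189316) = 33488/((-63560*1/60456)) + 2509/1786 = 33488/(-7945/7557) + 2509/1786 = 33488*(-7557/7945) + 2509/1786 = -36152688/1135 + 2509/1786 = -64565853053/2027110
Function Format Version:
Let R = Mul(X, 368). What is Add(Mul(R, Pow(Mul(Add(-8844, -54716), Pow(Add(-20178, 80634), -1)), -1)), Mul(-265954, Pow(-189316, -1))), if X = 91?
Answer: Rational(-64565853053, 2027110) ≈ -31851.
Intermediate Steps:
R = 33488 (R = Mul(91, 368) = 33488)
Add(Mul(R, Pow(Mul(Add(-8844, -54716), Pow(Add(-20178, 80634), -1)), -1)), Mul(-265954, Pow(-189316, -1))) = Add(Mul(33488, Pow(Mul(Add(-8844, -54716), Pow(Add(-20178, 80634), -1)), -1)), Mul(-265954, Pow(-189316, -1))) = Add(Mul(33488, Pow(Mul(-63560, Pow(60456, -1)), -1)), Mul(-265954, Rational(-1, 189316))) = Add(Mul(33488, Pow(Mul(-63560, Rational(1, 60456)), -1)), Rational(2509, 1786)) = Add(Mul(33488, Pow(Rational(-7945, 7557), -1)), Rational(2509, 1786)) = Add(Mul(33488, Rational(-7557, 7945)), Rational(2509, 1786)) = Add(Rational(-36152688, 1135), Rational(2509, 1786)) = Rational(-64565853053, 2027110)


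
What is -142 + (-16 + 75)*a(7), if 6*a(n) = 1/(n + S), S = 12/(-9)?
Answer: -4769/34 ≈ -140.26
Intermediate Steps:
S = -4/3 (S = 12*(-⅑) = -4/3 ≈ -1.3333)
a(n) = 1/(6*(-4/3 + n)) (a(n) = 1/(6*(n - 4/3)) = 1/(6*(-4/3 + n)))
-142 + (-16 + 75)*a(7) = -142 + (-16 + 75)*(1/(2*(-4 + 3*7))) = -142 + 59*(1/(2*(-4 + 21))) = -142 + 59*((½)/17) = -142 + 59*((½)*(1/17)) = -142 + 59*(1/34) = -142 + 59/34 = -4769/34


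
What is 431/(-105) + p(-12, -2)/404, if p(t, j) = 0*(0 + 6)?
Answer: -431/105 ≈ -4.1048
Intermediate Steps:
p(t, j) = 0 (p(t, j) = 0*6 = 0)
431/(-105) + p(-12, -2)/404 = 431/(-105) + 0/404 = 431*(-1/105) + 0*(1/404) = -431/105 + 0 = -431/105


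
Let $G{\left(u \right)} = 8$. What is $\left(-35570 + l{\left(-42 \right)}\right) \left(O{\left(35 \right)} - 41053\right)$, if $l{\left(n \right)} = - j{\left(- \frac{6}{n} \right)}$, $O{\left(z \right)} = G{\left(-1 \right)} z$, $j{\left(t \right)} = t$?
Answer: $\frac{10152110043}{7} \approx 1.4503 \cdot 10^{9}$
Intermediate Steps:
$O{\left(z \right)} = 8 z$
$l{\left(n \right)} = \frac{6}{n}$ ($l{\left(n \right)} = - \frac{-6}{n} = \frac{6}{n}$)
$\left(-35570 + l{\left(-42 \right)}\right) \left(O{\left(35 \right)} - 41053\right) = \left(-35570 + \frac{6}{-42}\right) \left(8 \cdot 35 - 41053\right) = \left(-35570 + 6 \left(- \frac{1}{42}\right)\right) \left(280 - 41053\right) = \left(-35570 - \frac{1}{7}\right) \left(-40773\right) = \left(- \frac{248991}{7}\right) \left(-40773\right) = \frac{10152110043}{7}$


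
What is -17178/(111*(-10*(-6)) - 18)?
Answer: -2863/1107 ≈ -2.5863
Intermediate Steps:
-17178/(111*(-10*(-6)) - 18) = -17178/(111*60 - 18) = -17178/(6660 - 18) = -17178/6642 = -17178*1/6642 = -2863/1107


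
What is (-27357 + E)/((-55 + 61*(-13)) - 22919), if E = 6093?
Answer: 21264/23767 ≈ 0.89469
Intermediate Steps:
(-27357 + E)/((-55 + 61*(-13)) - 22919) = (-27357 + 6093)/((-55 + 61*(-13)) - 22919) = -21264/((-55 - 793) - 22919) = -21264/(-848 - 22919) = -21264/(-23767) = -21264*(-1/23767) = 21264/23767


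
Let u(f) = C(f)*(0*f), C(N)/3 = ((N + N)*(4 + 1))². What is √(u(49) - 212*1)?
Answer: 2*I*√53 ≈ 14.56*I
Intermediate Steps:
C(N) = 300*N² (C(N) = 3*((N + N)*(4 + 1))² = 3*((2*N)*5)² = 3*(10*N)² = 3*(100*N²) = 300*N²)
u(f) = 0 (u(f) = (300*f²)*(0*f) = (300*f²)*0 = 0)
√(u(49) - 212*1) = √(0 - 212*1) = √(0 - 212) = √(-212) = 2*I*√53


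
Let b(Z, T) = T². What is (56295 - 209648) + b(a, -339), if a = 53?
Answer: -38432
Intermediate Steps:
(56295 - 209648) + b(a, -339) = (56295 - 209648) + (-339)² = -153353 + 114921 = -38432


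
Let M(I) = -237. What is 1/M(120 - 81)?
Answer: -1/237 ≈ -0.0042194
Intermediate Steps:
1/M(120 - 81) = 1/(-237) = -1/237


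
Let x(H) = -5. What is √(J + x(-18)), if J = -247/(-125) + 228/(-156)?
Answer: I*√473785/325 ≈ 2.1179*I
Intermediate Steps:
J = 836/1625 (J = -247*(-1/125) + 228*(-1/156) = 247/125 - 19/13 = 836/1625 ≈ 0.51446)
√(J + x(-18)) = √(836/1625 - 5) = √(-7289/1625) = I*√473785/325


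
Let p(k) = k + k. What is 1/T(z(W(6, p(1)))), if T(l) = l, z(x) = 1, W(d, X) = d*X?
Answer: 1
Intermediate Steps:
p(k) = 2*k
W(d, X) = X*d
1/T(z(W(6, p(1)))) = 1/1 = 1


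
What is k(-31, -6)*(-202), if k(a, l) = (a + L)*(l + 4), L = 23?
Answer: -3232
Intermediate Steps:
k(a, l) = (4 + l)*(23 + a) (k(a, l) = (a + 23)*(l + 4) = (23 + a)*(4 + l) = (4 + l)*(23 + a))
k(-31, -6)*(-202) = (92 + 4*(-31) + 23*(-6) - 31*(-6))*(-202) = (92 - 124 - 138 + 186)*(-202) = 16*(-202) = -3232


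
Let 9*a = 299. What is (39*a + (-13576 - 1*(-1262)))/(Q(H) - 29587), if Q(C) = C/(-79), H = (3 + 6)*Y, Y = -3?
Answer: 237395/637458 ≈ 0.37241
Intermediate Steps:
a = 299/9 (a = (⅑)*299 = 299/9 ≈ 33.222)
H = -27 (H = (3 + 6)*(-3) = 9*(-3) = -27)
Q(C) = -C/79 (Q(C) = C*(-1/79) = -C/79)
(39*a + (-13576 - 1*(-1262)))/(Q(H) - 29587) = (39*(299/9) + (-13576 - 1*(-1262)))/(-1/79*(-27) - 29587) = (3887/3 + (-13576 + 1262))/(27/79 - 29587) = (3887/3 - 12314)/(-2337346/79) = -33055/3*(-79/2337346) = 237395/637458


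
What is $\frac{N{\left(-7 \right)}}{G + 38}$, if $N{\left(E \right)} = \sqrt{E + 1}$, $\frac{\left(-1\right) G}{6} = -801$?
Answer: $\frac{i \sqrt{6}}{4844} \approx 0.00050567 i$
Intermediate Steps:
$G = 4806$ ($G = \left(-6\right) \left(-801\right) = 4806$)
$N{\left(E \right)} = \sqrt{1 + E}$
$\frac{N{\left(-7 \right)}}{G + 38} = \frac{\sqrt{1 - 7}}{4806 + 38} = \frac{\sqrt{-6}}{4844} = \frac{i \sqrt{6}}{4844}$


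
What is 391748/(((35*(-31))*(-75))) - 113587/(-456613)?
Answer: 26874338807/5308126125 ≈ 5.0629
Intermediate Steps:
391748/(((35*(-31))*(-75))) - 113587/(-456613) = 391748/((-1085*(-75))) - 113587*(-1/456613) = 391748/81375 + 113587/456613 = 391748*(1/81375) + 113587/456613 = 55964/11625 + 113587/456613 = 26874338807/5308126125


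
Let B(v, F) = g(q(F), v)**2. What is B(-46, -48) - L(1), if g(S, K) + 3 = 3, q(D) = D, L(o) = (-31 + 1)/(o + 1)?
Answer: 15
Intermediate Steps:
L(o) = -30/(1 + o)
g(S, K) = 0 (g(S, K) = -3 + 3 = 0)
B(v, F) = 0 (B(v, F) = 0**2 = 0)
B(-46, -48) - L(1) = 0 - (-30)/(1 + 1) = 0 - (-30)/2 = 0 - 1*(-15) = 0 + 15 = 15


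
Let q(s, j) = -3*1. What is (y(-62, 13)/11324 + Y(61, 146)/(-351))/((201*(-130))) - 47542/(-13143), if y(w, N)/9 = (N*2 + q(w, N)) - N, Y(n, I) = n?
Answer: 63303831087499/17500332173220 ≈ 3.6173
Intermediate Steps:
q(s, j) = -3
y(w, N) = -27 + 9*N (y(w, N) = 9*((N*2 - 3) - N) = 9*((2*N - 3) - N) = 9*((-3 + 2*N) - N) = 9*(-3 + N) = -27 + 9*N)
(y(-62, 13)/11324 + Y(61, 146)/(-351))/((201*(-130))) - 47542/(-13143) = ((-27 + 9*13)/11324 + 61/(-351))/((201*(-130))) - 47542/(-13143) = ((-27 + 117)*(1/11324) + 61*(-1/351))/(-26130) - 47542*(-1/13143) = (90*(1/11324) - 61/351)*(-1/26130) + 47542/13143 = (45/5662 - 61/351)*(-1/26130) + 47542/13143 = -329587/1987362*(-1/26130) + 47542/13143 = 329587/51929769060 + 47542/13143 = 63303831087499/17500332173220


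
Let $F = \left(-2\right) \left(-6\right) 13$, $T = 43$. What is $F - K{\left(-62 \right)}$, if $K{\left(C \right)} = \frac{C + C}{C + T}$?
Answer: $\frac{2840}{19} \approx 149.47$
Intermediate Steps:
$K{\left(C \right)} = \frac{2 C}{43 + C}$ ($K{\left(C \right)} = \frac{C + C}{C + 43} = \frac{2 C}{43 + C}$)
$F = 156$ ($F = 12 \cdot 13 = 156$)
$F - K{\left(-62 \right)} = 156 - 2 \left(-62\right) \frac{1}{43 - 62} = 156 - 2 \left(-62\right) \frac{1}{-19} = 156 - 2 \left(-62\right) \left(- \frac{1}{19}\right) = 156 - \frac{124}{19} = \frac{2840}{19}$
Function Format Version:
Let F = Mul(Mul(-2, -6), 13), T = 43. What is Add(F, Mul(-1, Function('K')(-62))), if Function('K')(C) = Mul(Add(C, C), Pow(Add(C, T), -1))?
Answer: Rational(2840, 19) ≈ 149.47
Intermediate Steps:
Function('K')(C) = Mul(2, C, Pow(Add(43, C), -1)) (Function('K')(C) = Mul(Add(C, C), Pow(Add(C, 43), -1)) = Mul(Mul(2, C), Pow(Add(43, C), -1)) = Mul(2, C, Pow(Add(43, C), -1)))
F = 156 (F = Mul(12, 13) = 156)
Add(F, Mul(-1, Function('K')(-62))) = Add(156, Mul(-1, Mul(2, -62, Pow(Add(43, -62), -1)))) = Add(156, Mul(-1, Mul(2, -62, Pow(-19, -1)))) = Add(156, Mul(-1, Mul(2, -62, Rational(-1, 19)))) = Add(156, Mul(-1, Rational(124, 19))) = Add(156, Rational(-124, 19)) = Rational(2840, 19)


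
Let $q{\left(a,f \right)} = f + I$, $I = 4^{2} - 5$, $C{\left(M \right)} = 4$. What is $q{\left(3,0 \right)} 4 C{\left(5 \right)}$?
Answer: $176$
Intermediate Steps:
$I = 11$ ($I = 16 - 5 = 11$)
$q{\left(a,f \right)} = 11 + f$ ($q{\left(a,f \right)} = f + 11 = 11 + f$)
$q{\left(3,0 \right)} 4 C{\left(5 \right)} = \left(11 + 0\right) 4 \cdot 4 = 11 \cdot 4 \cdot 4 = 44 \cdot 4 = 176$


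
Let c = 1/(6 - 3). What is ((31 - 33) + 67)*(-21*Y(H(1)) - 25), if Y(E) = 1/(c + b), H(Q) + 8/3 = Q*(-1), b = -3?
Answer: -8905/8 ≈ -1113.1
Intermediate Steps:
H(Q) = -8/3 - Q (H(Q) = -8/3 + Q*(-1) = -8/3 - Q)
c = 1/3 ≈ 0.33333
Y(E) = -3/8 (Y(E) = 1/(1/3 - 3) = 1/(-8/3) = -3/8)
((31 - 33) + 67)*(-21*Y(H(1)) - 25) = ((31 - 33) + 67)*(-21*(-3/8) - 25) = (-2 + 67)*(63/8 - 25) = 65*(-137/8) = -8905/8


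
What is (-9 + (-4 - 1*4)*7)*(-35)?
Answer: 2275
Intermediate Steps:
(-9 + (-4 - 1*4)*7)*(-35) = (-9 + (-4 - 4)*7)*(-35) = (-9 - 8*7)*(-35) = (-9 - 56)*(-35) = -65*(-35) = 2275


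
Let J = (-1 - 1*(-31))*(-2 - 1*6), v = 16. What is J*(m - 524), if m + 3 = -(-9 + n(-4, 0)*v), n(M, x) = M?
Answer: 108960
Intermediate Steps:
m = 70 (m = -3 - (-9 - 4*16) = -3 - (-9 - 64) = -3 - 1*(-73) = -3 + 73 = 70)
J = -240 (J = (-1 + 31)*(-2 - 6) = 30*(-8) = -240)
J*(m - 524) = -240*(70 - 524) = -240*(-454) = 108960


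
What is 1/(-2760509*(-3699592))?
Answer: 1/10212757012328 ≈ 9.7917e-14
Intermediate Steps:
1/(-2760509*(-3699592)) = -1/2760509*(-1/3699592) = 1/10212757012328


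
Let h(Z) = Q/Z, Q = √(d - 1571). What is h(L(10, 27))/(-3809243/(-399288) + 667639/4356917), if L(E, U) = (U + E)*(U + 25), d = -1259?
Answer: 434916168774*I*√2830/8111168331759103 ≈ 0.0028524*I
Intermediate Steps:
L(E, U) = (25 + U)*(E + U) (L(E, U) = (E + U)*(25 + U) = (25 + U)*(E + U))
Q = I*√2830 (Q = √(-1259 - 1571) = √(-2830) = I*√2830 ≈ 53.198*I)
h(Z) = I*√2830/Z (h(Z) = (I*√2830)/Z = I*√2830/Z)
h(L(10, 27))/(-3809243/(-399288) + 667639/4356917) = (I*√2830/(27² + 25*10 + 25*27 + 10*27))/(-3809243/(-399288) + 667639/4356917) = (I*√2830/(729 + 250 + 675 + 270))/(-3809243*(-1/399288) + 667639*(1/4356917)) = (I*√2830/1924)/(3809243/399288 + 667639/4356917) = (I*√2830*(1/1924))/(16863135824863/1739664675096) = (I*√2830/1924)*(1739664675096/16863135824863) = 434916168774*I*√2830/8111168331759103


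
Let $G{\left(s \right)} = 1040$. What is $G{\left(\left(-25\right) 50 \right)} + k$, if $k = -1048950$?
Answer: $-1047910$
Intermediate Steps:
$G{\left(\left(-25\right) 50 \right)} + k = 1040 - 1048950 = -1047910$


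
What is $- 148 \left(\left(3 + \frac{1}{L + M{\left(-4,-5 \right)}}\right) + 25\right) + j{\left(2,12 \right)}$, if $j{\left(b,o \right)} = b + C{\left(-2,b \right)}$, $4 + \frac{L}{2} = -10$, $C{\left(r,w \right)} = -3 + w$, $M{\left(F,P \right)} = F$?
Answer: $- \frac{33107}{8} \approx -4138.4$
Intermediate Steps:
$L = -28$ ($L = -8 + 2 \left(-10\right) = -8 - 20 = -28$)
$j{\left(b,o \right)} = -3 + 2 b$ ($j{\left(b,o \right)} = b + \left(-3 + b\right) = -3 + 2 b$)
$- 148 \left(\left(3 + \frac{1}{L + M{\left(-4,-5 \right)}}\right) + 25\right) + j{\left(2,12 \right)} = - 148 \left(\left(3 + \frac{1}{-28 - 4}\right) + 25\right) + \left(-3 + 2 \cdot 2\right) = - 148 \left(\left(3 + \frac{1}{-32}\right) + 25\right) + \left(-3 + 4\right) = - 148 \left(\left(3 - \frac{1}{32}\right) + 25\right) + 1 = - 148 \left(\frac{95}{32} + 25\right) + 1 = \left(-148\right) \frac{895}{32} + 1 = - \frac{33115}{8} + 1 = - \frac{33107}{8}$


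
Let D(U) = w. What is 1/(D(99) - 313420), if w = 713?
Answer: -1/312707 ≈ -3.1979e-6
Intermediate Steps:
D(U) = 713
1/(D(99) - 313420) = 1/(713 - 313420) = 1/(-312707) = -1/312707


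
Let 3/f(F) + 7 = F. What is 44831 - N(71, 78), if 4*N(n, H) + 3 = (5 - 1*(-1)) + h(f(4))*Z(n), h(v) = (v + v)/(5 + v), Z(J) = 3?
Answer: 358645/8 ≈ 44831.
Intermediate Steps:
f(F) = 3/(-7 + F)
h(v) = 2*v/(5 + v) (h(v) = (2*v)/(5 + v) = 2*v/(5 + v))
N(n, H) = 3/8 (N(n, H) = -3/4 + ((5 - 1*(-1)) + (2*(3/(-7 + 4))/(5 + 3/(-7 + 4)))*3)/4 = -3/4 + ((5 + 1) + (2*(3/(-3))/(5 + 3/(-3)))*3)/4 = -3/4 + (6 + (2*(3*(-1/3))/(5 + 3*(-1/3)))*3)/4 = -3/4 + (6 + (2*(-1)/(5 - 1))*3)/4 = -3/4 + (6 + (2*(-1)/4)*3)/4 = -3/4 + (6 + (2*(-1)*(1/4))*3)/4 = -3/4 + (6 - 1/2*3)/4 = -3/4 + (6 - 3/2)/4 = -3/4 + (1/4)*(9/2) = -3/4 + 9/8 = 3/8)
44831 - N(71, 78) = 44831 - 1*3/8 = 44831 - 3/8 = 358645/8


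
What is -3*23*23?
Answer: -1587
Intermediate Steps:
-3*23*23 = -69*23 = -1587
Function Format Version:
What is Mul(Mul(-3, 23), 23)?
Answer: -1587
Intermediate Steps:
Mul(Mul(-3, 23), 23) = Mul(-69, 23) = -1587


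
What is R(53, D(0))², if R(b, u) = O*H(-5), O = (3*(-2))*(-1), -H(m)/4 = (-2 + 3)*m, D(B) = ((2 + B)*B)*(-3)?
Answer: 14400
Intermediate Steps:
D(B) = -3*B*(2 + B) (D(B) = (B*(2 + B))*(-3) = -3*B*(2 + B))
H(m) = -4*m (H(m) = -4*(-2 + 3)*m = -4*m)
O = 6 (O = -6*(-1) = 6)
R(b, u) = 120 (R(b, u) = 6*(-4*(-5)) = 6*20 = 120)
R(53, D(0))² = 120² = 14400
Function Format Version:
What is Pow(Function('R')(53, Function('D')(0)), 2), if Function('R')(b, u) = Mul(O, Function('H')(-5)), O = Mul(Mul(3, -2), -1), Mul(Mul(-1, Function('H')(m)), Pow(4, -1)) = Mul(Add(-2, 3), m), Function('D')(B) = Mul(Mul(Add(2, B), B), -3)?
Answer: 14400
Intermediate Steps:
Function('D')(B) = Mul(-3, B, Add(2, B)) (Function('D')(B) = Mul(Mul(B, Add(2, B)), -3) = Mul(-3, B, Add(2, B)))
Function('H')(m) = Mul(-4, m) (Function('H')(m) = Mul(-4, Mul(Add(-2, 3), m)) = Mul(-4, Mul(1, m)) = Mul(-4, m))
O = 6 (O = Mul(-6, -1) = 6)
Function('R')(b, u) = 120 (Function('R')(b, u) = Mul(6, Mul(-4, -5)) = Mul(6, 20) = 120)
Pow(Function('R')(53, Function('D')(0)), 2) = Pow(120, 2) = 14400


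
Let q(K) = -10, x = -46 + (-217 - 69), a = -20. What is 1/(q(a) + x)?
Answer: -1/342 ≈ -0.0029240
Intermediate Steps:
x = -332 (x = -46 - 286 = -332)
1/(q(a) + x) = 1/(-10 - 332) = 1/(-342) = -1/342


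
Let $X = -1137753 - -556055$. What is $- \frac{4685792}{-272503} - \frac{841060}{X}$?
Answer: $\frac{1477453603998}{79257225047} \approx 18.641$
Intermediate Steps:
$X = -581698$ ($X = -1137753 + 556055 = -581698$)
$- \frac{4685792}{-272503} - \frac{841060}{X} = - \frac{4685792}{-272503} - \frac{841060}{-581698} = \left(-4685792\right) \left(- \frac{1}{272503}\right) - - \frac{420530}{290849} = \frac{4685792}{272503} + \frac{420530}{290849} = \frac{1477453603998}{79257225047}$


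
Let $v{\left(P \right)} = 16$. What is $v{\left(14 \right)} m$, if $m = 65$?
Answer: $1040$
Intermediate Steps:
$v{\left(14 \right)} m = 16 \cdot 65 = 1040$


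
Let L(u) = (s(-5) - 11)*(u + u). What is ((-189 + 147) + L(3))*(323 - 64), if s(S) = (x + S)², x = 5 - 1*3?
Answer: -13986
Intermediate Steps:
x = 2 (x = 5 - 3 = 2)
s(S) = (2 + S)²
L(u) = -4*u (L(u) = ((2 - 5)² - 11)*(u + u) = ((-3)² - 11)*(2*u) = (9 - 11)*(2*u) = -4*u)
((-189 + 147) + L(3))*(323 - 64) = ((-189 + 147) - 4*3)*(323 - 64) = (-42 - 12)*259 = -54*259 = -13986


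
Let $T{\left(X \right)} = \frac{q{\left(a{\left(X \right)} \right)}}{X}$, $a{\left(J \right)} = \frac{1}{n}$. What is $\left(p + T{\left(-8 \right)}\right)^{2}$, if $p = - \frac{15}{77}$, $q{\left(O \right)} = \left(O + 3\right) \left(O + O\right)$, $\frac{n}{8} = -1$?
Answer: $\frac{4280761}{388562944} \approx 0.011017$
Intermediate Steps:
$n = -8$ ($n = 8 \left(-1\right) = -8$)
$a{\left(J \right)} = - \frac{1}{8}$ ($a{\left(J \right)} = \frac{1}{-8} = - \frac{1}{8}$)
$q{\left(O \right)} = 2 O \left(3 + O\right)$ ($q{\left(O \right)} = \left(3 + O\right) 2 O = 2 O \left(3 + O\right)$)
$T{\left(X \right)} = - \frac{23}{32 X}$ ($T{\left(X \right)} = \frac{2 \left(- \frac{1}{8}\right) \left(3 - \frac{1}{8}\right)}{X} = \frac{2 \left(- \frac{1}{8}\right) \frac{23}{8}}{X} = - \frac{23}{32 X}$)
$p = - \frac{15}{77}$ ($p = \left(-15\right) \frac{1}{77} = - \frac{15}{77} \approx -0.19481$)
$\left(p + T{\left(-8 \right)}\right)^{2} = \left(- \frac{15}{77} - \frac{23}{32 \left(-8\right)}\right)^{2} = \left(- \frac{15}{77} - - \frac{23}{256}\right)^{2} = \left(- \frac{15}{77} + \frac{23}{256}\right)^{2} = \left(- \frac{2069}{19712}\right)^{2} = \frac{4280761}{388562944}$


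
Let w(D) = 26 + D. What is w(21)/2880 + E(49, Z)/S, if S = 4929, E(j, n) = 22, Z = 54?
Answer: 98341/4731840 ≈ 0.020783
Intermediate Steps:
w(21)/2880 + E(49, Z)/S = (26 + 21)/2880 + 22/4929 = 47*(1/2880) + 22*(1/4929) = 47/2880 + 22/4929 = 98341/4731840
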